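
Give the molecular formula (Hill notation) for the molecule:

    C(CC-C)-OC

C5H12O

Heavy atoms from the SMILES: 5 C, 1 O.
Implicit hydrogens by atom environment:
  3 × C: 2 H each → 6
  2 × C: 3 H each → 6
  1 × O: no H
  Total hydrogens = 12.
Molecular formula: C5H12O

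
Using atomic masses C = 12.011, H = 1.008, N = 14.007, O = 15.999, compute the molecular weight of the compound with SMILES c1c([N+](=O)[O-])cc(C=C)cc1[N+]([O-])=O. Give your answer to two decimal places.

Molecular formula: C8H6N2O4.
M = 8×12.011 + 6×1.008 + 2×14.007 + 4×15.999 = 194.15 g/mol.

194.15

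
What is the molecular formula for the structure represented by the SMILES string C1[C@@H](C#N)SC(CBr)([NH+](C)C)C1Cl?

C8H13BrClN2S+

Heavy atoms from the SMILES: 1 Br, 8 C, 1 Cl, 2 N, 1 S.
Implicit hydrogens by atom environment:
  2 × C: 3 H each → 6
  2 × C: 2 H each → 4
  2 × C: 1 H each → 2
  2 × C: no H
  1 × Br: no H
  1 × Cl: no H
  1 × N (charge +1): 1 H
  1 × N: no H
  1 × S: no H
  Total hydrogens = 13.
Net charge +1.
Molecular formula: C8H13BrClN2S+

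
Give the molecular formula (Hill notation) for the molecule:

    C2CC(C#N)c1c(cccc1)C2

Heavy atoms from the SMILES: 11 C, 1 N.
Implicit hydrogens by atom environment:
  4 × C (aromatic): 1 H each → 4
  3 × C: 2 H each → 6
  2 × C (aromatic): no H
  1 × C: 1 H
  1 × C: no H
  1 × N: no H
  Total hydrogens = 11.
Molecular formula: C11H11N

C11H11N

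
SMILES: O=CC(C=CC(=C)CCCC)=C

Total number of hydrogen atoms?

16

Hydrogens are implicit in SMILES; fill each atom to its normal valence:
  5 × C: 2 H each → 10
  3 × C: 1 H each → 3
  2 × C: no H
  1 × C: 3 H
  1 × O: no H
  Total hydrogens = 16.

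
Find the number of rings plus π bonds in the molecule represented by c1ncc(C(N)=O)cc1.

5

Molecular formula from the SMILES: C6H6N2O.
DoU = (2C + 2 + N − H − X)/2 = (2·6 + 2 + 2 − 6 − 0)/2 = 10/2 = 5.
(Structurally: 1 ring(s) + 4 π bond(s) = 5.)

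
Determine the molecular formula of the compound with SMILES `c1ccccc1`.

C6H6

Heavy atoms from the SMILES: 6 C.
Implicit hydrogens by atom environment:
  6 × C (aromatic): 1 H each → 6
  Total hydrogens = 6.
Molecular formula: C6H6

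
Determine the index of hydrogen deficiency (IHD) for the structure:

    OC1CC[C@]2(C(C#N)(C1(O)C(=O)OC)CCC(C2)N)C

Molecular formula from the SMILES: C14H22N2O4.
DoU = (2C + 2 + N − H − X)/2 = (2·14 + 2 + 2 − 22 − 0)/2 = 10/2 = 5.
(Structurally: 2 ring(s) + 3 π bond(s) = 5.)

5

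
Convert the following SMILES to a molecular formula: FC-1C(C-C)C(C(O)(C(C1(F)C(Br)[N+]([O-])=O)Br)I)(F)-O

C9H11Br2F3INO4

Heavy atoms from the SMILES: 2 Br, 9 C, 3 F, 1 I, 1 N, 4 O.
Implicit hydrogens by atom environment:
  4 × C: 1 H each → 4
  3 × C: no H
  3 × F: no H
  2 × Br: no H
  2 × O: 1 H each → 2
  1 × C: 3 H
  1 × C: 2 H
  1 × I: no H
  1 × N (charge +1): no H
  1 × O: no H
  1 × O (charge -1): no H
  Total hydrogens = 11.
Molecular formula: C9H11Br2F3INO4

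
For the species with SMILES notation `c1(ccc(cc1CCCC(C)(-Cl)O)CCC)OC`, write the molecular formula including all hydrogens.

C15H23ClO2

Heavy atoms from the SMILES: 15 C, 1 Cl, 2 O.
Implicit hydrogens by atom environment:
  5 × C: 2 H each → 10
  3 × C: 3 H each → 9
  3 × C (aromatic): 1 H each → 3
  3 × C (aromatic): no H
  1 × C: no H
  1 × Cl: no H
  1 × O: 1 H
  1 × O: no H
  Total hydrogens = 23.
Molecular formula: C15H23ClO2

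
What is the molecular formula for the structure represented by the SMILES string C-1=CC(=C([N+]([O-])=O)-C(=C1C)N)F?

Heavy atoms from the SMILES: 7 C, 1 F, 2 N, 2 O.
Implicit hydrogens by atom environment:
  4 × C (aromatic): no H
  2 × C (aromatic): 1 H each → 2
  1 × C: 3 H
  1 × F: no H
  1 × N: 2 H
  1 × N (charge +1): no H
  1 × O: no H
  1 × O (charge -1): no H
  Total hydrogens = 7.
Molecular formula: C7H7FN2O2

C7H7FN2O2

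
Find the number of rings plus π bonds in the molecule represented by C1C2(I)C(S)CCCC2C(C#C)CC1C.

4

Molecular formula from the SMILES: C13H19IS.
DoU = (2C + 2 + N − H − X)/2 = (2·13 + 2 + 0 − 19 − 1)/2 = 8/2 = 4.
(Structurally: 2 ring(s) + 2 π bond(s) = 4.)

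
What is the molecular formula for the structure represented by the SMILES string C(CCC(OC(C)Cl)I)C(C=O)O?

Heavy atoms from the SMILES: 8 C, 1 Cl, 1 I, 3 O.
Implicit hydrogens by atom environment:
  4 × C: 1 H each → 4
  3 × C: 2 H each → 6
  2 × O: no H
  1 × C: 3 H
  1 × Cl: no H
  1 × I: no H
  1 × O: 1 H
  Total hydrogens = 14.
Molecular formula: C8H14ClIO3

C8H14ClIO3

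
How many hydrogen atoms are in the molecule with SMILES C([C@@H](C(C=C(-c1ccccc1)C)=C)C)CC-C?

Hydrogens are implicit in SMILES; fill each atom to its normal valence:
  5 × C (aromatic): 1 H each → 5
  4 × C: 2 H each → 8
  3 × C: 3 H each → 9
  2 × C: 1 H each → 2
  2 × C: no H
  1 × C (aromatic): no H
  Total hydrogens = 24.

24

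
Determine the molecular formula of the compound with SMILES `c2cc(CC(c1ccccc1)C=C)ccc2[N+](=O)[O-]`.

C16H15NO2

Heavy atoms from the SMILES: 16 C, 1 N, 2 O.
Implicit hydrogens by atom environment:
  9 × C (aromatic): 1 H each → 9
  3 × C (aromatic): no H
  2 × C: 2 H each → 4
  2 × C: 1 H each → 2
  1 × N (charge +1): no H
  1 × O: no H
  1 × O (charge -1): no H
  Total hydrogens = 15.
Molecular formula: C16H15NO2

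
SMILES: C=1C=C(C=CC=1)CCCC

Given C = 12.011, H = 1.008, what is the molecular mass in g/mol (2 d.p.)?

134.22

Molecular formula: C10H14.
M = 10×12.011 + 14×1.008 = 134.22 g/mol.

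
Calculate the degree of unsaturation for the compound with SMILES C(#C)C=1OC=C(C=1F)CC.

Molecular formula from the SMILES: C8H7FO.
DoU = (2C + 2 + N − H − X)/2 = (2·8 + 2 + 0 − 7 − 1)/2 = 10/2 = 5.
(Structurally: 1 ring(s) + 4 π bond(s) = 5.)

5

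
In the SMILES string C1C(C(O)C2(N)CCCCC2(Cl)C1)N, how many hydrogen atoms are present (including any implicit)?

Hydrogens are implicit in SMILES; fill each atom to its normal valence:
  6 × C: 2 H each → 12
  2 × C: 1 H each → 2
  2 × C: no H
  2 × N: 2 H each → 4
  1 × Cl: no H
  1 × O: 1 H
  Total hydrogens = 19.

19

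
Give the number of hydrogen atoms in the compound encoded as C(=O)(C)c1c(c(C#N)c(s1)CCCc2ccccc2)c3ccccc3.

19

Hydrogens are implicit in SMILES; fill each atom to its normal valence:
  10 × C (aromatic): 1 H each → 10
  6 × C (aromatic): no H
  3 × C: 2 H each → 6
  2 × C: no H
  1 × C: 3 H
  1 × N: no H
  1 × O: no H
  1 × S (aromatic): no H
  Total hydrogens = 19.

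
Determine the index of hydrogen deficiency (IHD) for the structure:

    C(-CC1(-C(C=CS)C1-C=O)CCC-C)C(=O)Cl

Molecular formula from the SMILES: C13H19ClO2S.
DoU = (2C + 2 + N − H − X)/2 = (2·13 + 2 + 0 − 19 − 1)/2 = 8/2 = 4.
(Structurally: 1 ring(s) + 3 π bond(s) = 4.)

4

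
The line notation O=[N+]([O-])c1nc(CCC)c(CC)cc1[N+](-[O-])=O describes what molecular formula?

C10H13N3O4

Heavy atoms from the SMILES: 10 C, 3 N, 4 O.
Implicit hydrogens by atom environment:
  4 × C (aromatic): no H
  3 × C: 2 H each → 6
  2 × C: 3 H each → 6
  2 × N (charge +1): no H
  2 × O: no H
  2 × O (charge -1): no H
  1 × C (aromatic): 1 H
  1 × N (aromatic): no H
  Total hydrogens = 13.
Molecular formula: C10H13N3O4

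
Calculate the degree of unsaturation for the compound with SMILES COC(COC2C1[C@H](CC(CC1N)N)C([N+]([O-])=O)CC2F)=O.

4

Molecular formula from the SMILES: C13H22FN3O5.
DoU = (2C + 2 + N − H − X)/2 = (2·13 + 2 + 3 − 22 − 1)/2 = 8/2 = 4.
(Structurally: 2 ring(s) + 2 π bond(s) = 4.)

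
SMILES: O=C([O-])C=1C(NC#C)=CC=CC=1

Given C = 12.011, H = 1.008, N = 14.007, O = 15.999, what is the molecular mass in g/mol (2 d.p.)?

160.15

Molecular formula: C9H6NO2-.
M = 9×12.011 + 6×1.008 + 1×14.007 + 2×15.999 = 160.15 g/mol.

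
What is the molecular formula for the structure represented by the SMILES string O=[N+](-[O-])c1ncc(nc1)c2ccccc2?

Heavy atoms from the SMILES: 10 C, 3 N, 2 O.
Implicit hydrogens by atom environment:
  7 × C (aromatic): 1 H each → 7
  3 × C (aromatic): no H
  2 × N (aromatic): no H
  1 × N (charge +1): no H
  1 × O: no H
  1 × O (charge -1): no H
  Total hydrogens = 7.
Molecular formula: C10H7N3O2

C10H7N3O2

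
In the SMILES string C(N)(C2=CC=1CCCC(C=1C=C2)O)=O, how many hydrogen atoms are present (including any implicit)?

Hydrogens are implicit in SMILES; fill each atom to its normal valence:
  3 × C: 2 H each → 6
  3 × C (aromatic): 1 H each → 3
  3 × C (aromatic): no H
  1 × C: 1 H
  1 × C: no H
  1 × N: 2 H
  1 × O: 1 H
  1 × O: no H
  Total hydrogens = 13.

13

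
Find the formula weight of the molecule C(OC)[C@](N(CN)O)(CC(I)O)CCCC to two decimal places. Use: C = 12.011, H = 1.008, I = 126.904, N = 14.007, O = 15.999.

Molecular formula: C10H23IN2O3.
M = 10×12.011 + 23×1.008 + 1×126.904 + 2×14.007 + 3×15.999 = 346.21 g/mol.

346.21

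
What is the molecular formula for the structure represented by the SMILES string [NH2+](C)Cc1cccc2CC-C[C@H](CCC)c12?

Heavy atoms from the SMILES: 15 C, 1 N.
Implicit hydrogens by atom environment:
  6 × C: 2 H each → 12
  3 × C (aromatic): 1 H each → 3
  3 × C (aromatic): no H
  2 × C: 3 H each → 6
  1 × C: 1 H
  1 × N (charge +1): 2 H
  Total hydrogens = 24.
Net charge +1.
Molecular formula: C15H24N+

C15H24N+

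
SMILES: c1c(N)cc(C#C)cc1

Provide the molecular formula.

Heavy atoms from the SMILES: 8 C, 1 N.
Implicit hydrogens by atom environment:
  4 × C (aromatic): 1 H each → 4
  2 × C (aromatic): no H
  1 × C: 1 H
  1 × C: no H
  1 × N: 2 H
  Total hydrogens = 7.
Molecular formula: C8H7N

C8H7N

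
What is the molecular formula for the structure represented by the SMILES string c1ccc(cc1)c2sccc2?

C10H8S

Heavy atoms from the SMILES: 10 C, 1 S.
Implicit hydrogens by atom environment:
  8 × C (aromatic): 1 H each → 8
  2 × C (aromatic): no H
  1 × S (aromatic): no H
  Total hydrogens = 8.
Molecular formula: C10H8S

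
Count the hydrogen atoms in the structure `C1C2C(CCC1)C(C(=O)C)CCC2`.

20

Hydrogens are implicit in SMILES; fill each atom to its normal valence:
  7 × C: 2 H each → 14
  3 × C: 1 H each → 3
  1 × C: 3 H
  1 × C: no H
  1 × O: no H
  Total hydrogens = 20.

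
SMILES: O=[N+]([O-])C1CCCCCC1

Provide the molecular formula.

C7H13NO2

Heavy atoms from the SMILES: 7 C, 1 N, 2 O.
Implicit hydrogens by atom environment:
  6 × C: 2 H each → 12
  1 × C: 1 H
  1 × N (charge +1): no H
  1 × O: no H
  1 × O (charge -1): no H
  Total hydrogens = 13.
Molecular formula: C7H13NO2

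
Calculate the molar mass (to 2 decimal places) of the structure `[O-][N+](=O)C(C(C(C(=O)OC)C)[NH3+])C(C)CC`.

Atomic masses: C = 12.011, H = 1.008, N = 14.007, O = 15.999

233.29

Molecular formula: C10H21N2O4+.
M = 10×12.011 + 21×1.008 + 2×14.007 + 4×15.999 = 233.29 g/mol.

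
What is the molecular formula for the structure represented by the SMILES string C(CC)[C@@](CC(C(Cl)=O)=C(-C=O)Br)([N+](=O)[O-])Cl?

C9H10BrCl2NO4

Heavy atoms from the SMILES: 1 Br, 9 C, 2 Cl, 1 N, 4 O.
Implicit hydrogens by atom environment:
  4 × C: no H
  3 × C: 2 H each → 6
  3 × O: no H
  2 × Cl: no H
  1 × Br: no H
  1 × C: 3 H
  1 × C: 1 H
  1 × N (charge +1): no H
  1 × O (charge -1): no H
  Total hydrogens = 10.
Molecular formula: C9H10BrCl2NO4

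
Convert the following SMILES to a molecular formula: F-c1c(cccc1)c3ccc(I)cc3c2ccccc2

C18H12FI

Heavy atoms from the SMILES: 18 C, 1 F, 1 I.
Implicit hydrogens by atom environment:
  12 × C (aromatic): 1 H each → 12
  6 × C (aromatic): no H
  1 × F: no H
  1 × I: no H
  Total hydrogens = 12.
Molecular formula: C18H12FI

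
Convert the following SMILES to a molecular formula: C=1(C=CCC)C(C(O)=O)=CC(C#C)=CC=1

C13H12O2

Heavy atoms from the SMILES: 13 C, 2 O.
Implicit hydrogens by atom environment:
  3 × C (aromatic): 1 H each → 3
  3 × C: 1 H each → 3
  3 × C (aromatic): no H
  2 × C: no H
  1 × C: 3 H
  1 × C: 2 H
  1 × O: 1 H
  1 × O: no H
  Total hydrogens = 12.
Molecular formula: C13H12O2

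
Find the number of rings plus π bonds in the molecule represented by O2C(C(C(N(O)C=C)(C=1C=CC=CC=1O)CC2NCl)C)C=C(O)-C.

7

Molecular formula from the SMILES: C17H23ClN2O4.
DoU = (2C + 2 + N − H − X)/2 = (2·17 + 2 + 2 − 23 − 1)/2 = 14/2 = 7.
(Structurally: 2 ring(s) + 5 π bond(s) = 7.)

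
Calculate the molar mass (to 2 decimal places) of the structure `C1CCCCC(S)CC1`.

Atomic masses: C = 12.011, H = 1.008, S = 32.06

Molecular formula: C8H16S.
M = 8×12.011 + 16×1.008 + 1×32.06 = 144.28 g/mol.

144.28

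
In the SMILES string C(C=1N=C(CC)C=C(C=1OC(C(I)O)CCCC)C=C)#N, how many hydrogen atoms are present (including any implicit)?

21

Hydrogens are implicit in SMILES; fill each atom to its normal valence:
  5 × C: 2 H each → 10
  4 × C (aromatic): no H
  3 × C: 1 H each → 3
  2 × C: 3 H each → 6
  1 × C (aromatic): 1 H
  1 × C: no H
  1 × I: no H
  1 × N (aromatic): no H
  1 × N: no H
  1 × O: 1 H
  1 × O: no H
  Total hydrogens = 21.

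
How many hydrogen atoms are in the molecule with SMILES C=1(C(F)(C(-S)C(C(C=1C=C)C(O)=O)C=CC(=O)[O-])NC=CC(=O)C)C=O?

17

Hydrogens are implicit in SMILES; fill each atom to its normal valence:
  9 × C: 1 H each → 9
  6 × C: no H
  4 × O: no H
  1 × C: 3 H
  1 × C: 2 H
  1 × F: no H
  1 × N: 1 H
  1 × O: 1 H
  1 × O (charge -1): no H
  1 × S: 1 H
  Total hydrogens = 17.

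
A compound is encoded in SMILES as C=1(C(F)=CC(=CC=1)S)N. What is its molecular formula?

Heavy atoms from the SMILES: 6 C, 1 F, 1 N, 1 S.
Implicit hydrogens by atom environment:
  3 × C (aromatic): 1 H each → 3
  3 × C (aromatic): no H
  1 × F: no H
  1 × N: 2 H
  1 × S: 1 H
  Total hydrogens = 6.
Molecular formula: C6H6FNS

C6H6FNS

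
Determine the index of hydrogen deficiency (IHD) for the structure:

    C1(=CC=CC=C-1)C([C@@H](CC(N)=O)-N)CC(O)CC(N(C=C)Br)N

Molecular formula from the SMILES: C16H25BrN4O2.
DoU = (2C + 2 + N − H − X)/2 = (2·16 + 2 + 4 − 25 − 1)/2 = 12/2 = 6.
(Structurally: 1 ring(s) + 5 π bond(s) = 6.)

6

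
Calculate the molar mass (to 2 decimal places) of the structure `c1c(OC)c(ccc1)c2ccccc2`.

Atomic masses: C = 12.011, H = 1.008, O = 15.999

Molecular formula: C13H12O.
M = 13×12.011 + 12×1.008 + 1×15.999 = 184.24 g/mol.

184.24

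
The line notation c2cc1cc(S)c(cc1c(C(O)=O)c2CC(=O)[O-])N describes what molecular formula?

Heavy atoms from the SMILES: 13 C, 1 N, 4 O, 1 S.
Implicit hydrogens by atom environment:
  6 × C (aromatic): no H
  4 × C (aromatic): 1 H each → 4
  2 × C: no H
  2 × O: no H
  1 × C: 2 H
  1 × N: 2 H
  1 × O: 1 H
  1 × O (charge -1): no H
  1 × S: 1 H
  Total hydrogens = 10.
Net charge -1.
Molecular formula: C13H10NO4S-

C13H10NO4S-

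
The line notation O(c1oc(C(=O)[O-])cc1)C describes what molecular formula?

C6H5O4-

Heavy atoms from the SMILES: 6 C, 4 O.
Implicit hydrogens by atom environment:
  2 × C (aromatic): 1 H each → 2
  2 × C (aromatic): no H
  2 × O: no H
  1 × C: 3 H
  1 × C: no H
  1 × O (aromatic): no H
  1 × O (charge -1): no H
  Total hydrogens = 5.
Net charge -1.
Molecular formula: C6H5O4-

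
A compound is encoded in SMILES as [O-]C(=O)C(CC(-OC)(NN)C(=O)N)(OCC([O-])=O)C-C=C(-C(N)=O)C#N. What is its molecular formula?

[C13H17N5O8]2-

Heavy atoms from the SMILES: 13 C, 5 N, 8 O.
Implicit hydrogens by atom environment:
  8 × C: no H
  6 × O: no H
  3 × C: 2 H each → 6
  3 × N: 2 H each → 6
  2 × O (charge -1): no H
  1 × C: 3 H
  1 × C: 1 H
  1 × N: 1 H
  1 × N: no H
  Total hydrogens = 17.
Net charge -2.
Molecular formula: [C13H17N5O8]2-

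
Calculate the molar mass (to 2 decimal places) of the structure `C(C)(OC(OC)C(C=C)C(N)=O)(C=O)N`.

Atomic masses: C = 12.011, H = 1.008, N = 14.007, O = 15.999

Molecular formula: C9H16N2O4.
M = 9×12.011 + 16×1.008 + 2×14.007 + 4×15.999 = 216.24 g/mol.

216.24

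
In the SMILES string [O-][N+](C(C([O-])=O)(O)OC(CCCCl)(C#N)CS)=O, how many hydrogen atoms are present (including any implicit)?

Hydrogens are implicit in SMILES; fill each atom to its normal valence:
  4 × C: 2 H each → 8
  4 × C: no H
  3 × O: no H
  2 × O (charge -1): no H
  1 × Cl: no H
  1 × N: no H
  1 × N (charge +1): no H
  1 × O: 1 H
  1 × S: 1 H
  Total hydrogens = 10.

10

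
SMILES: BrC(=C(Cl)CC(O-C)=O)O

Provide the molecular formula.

Heavy atoms from the SMILES: 1 Br, 5 C, 1 Cl, 3 O.
Implicit hydrogens by atom environment:
  3 × C: no H
  2 × O: no H
  1 × Br: no H
  1 × C: 3 H
  1 × C: 2 H
  1 × Cl: no H
  1 × O: 1 H
  Total hydrogens = 6.
Molecular formula: C5H6BrClO3

C5H6BrClO3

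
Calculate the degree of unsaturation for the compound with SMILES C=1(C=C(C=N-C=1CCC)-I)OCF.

Molecular formula from the SMILES: C9H11FINO.
DoU = (2C + 2 + N − H − X)/2 = (2·9 + 2 + 1 − 11 − 2)/2 = 8/2 = 4.
(Structurally: 1 ring(s) + 3 π bond(s) = 4.)

4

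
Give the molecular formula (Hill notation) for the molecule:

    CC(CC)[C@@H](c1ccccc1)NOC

C12H19NO

Heavy atoms from the SMILES: 12 C, 1 N, 1 O.
Implicit hydrogens by atom environment:
  5 × C (aromatic): 1 H each → 5
  3 × C: 3 H each → 9
  2 × C: 1 H each → 2
  1 × C: 2 H
  1 × C (aromatic): no H
  1 × N: 1 H
  1 × O: no H
  Total hydrogens = 19.
Molecular formula: C12H19NO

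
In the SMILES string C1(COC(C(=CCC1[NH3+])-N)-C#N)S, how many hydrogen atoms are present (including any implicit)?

Hydrogens are implicit in SMILES; fill each atom to its normal valence:
  4 × C: 1 H each → 4
  2 × C: 2 H each → 4
  2 × C: no H
  1 × N (charge +1): 3 H
  1 × N: 2 H
  1 × N: no H
  1 × O: no H
  1 × S: 1 H
  Total hydrogens = 14.

14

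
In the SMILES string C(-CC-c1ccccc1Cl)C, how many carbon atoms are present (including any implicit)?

The symbol for carbon appears 10 times in the SMILES. Lowercase c denotes aromatic carbon and counts toward C.

10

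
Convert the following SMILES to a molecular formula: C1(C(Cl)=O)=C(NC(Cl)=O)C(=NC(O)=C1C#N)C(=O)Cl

C9H2Cl3N3O4

Heavy atoms from the SMILES: 9 C, 3 Cl, 3 N, 4 O.
Implicit hydrogens by atom environment:
  5 × C (aromatic): no H
  4 × C: no H
  3 × Cl: no H
  3 × O: no H
  1 × N: 1 H
  1 × N (aromatic): no H
  1 × N: no H
  1 × O: 1 H
  Total hydrogens = 2.
Molecular formula: C9H2Cl3N3O4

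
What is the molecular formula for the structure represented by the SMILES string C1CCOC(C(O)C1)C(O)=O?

Heavy atoms from the SMILES: 7 C, 4 O.
Implicit hydrogens by atom environment:
  4 × C: 2 H each → 8
  2 × C: 1 H each → 2
  2 × O: 1 H each → 2
  2 × O: no H
  1 × C: no H
  Total hydrogens = 12.
Molecular formula: C7H12O4

C7H12O4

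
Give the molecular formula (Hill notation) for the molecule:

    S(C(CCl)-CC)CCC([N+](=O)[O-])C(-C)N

C9H19ClN2O2S

Heavy atoms from the SMILES: 9 C, 1 Cl, 2 N, 2 O, 1 S.
Implicit hydrogens by atom environment:
  4 × C: 2 H each → 8
  3 × C: 1 H each → 3
  2 × C: 3 H each → 6
  1 × Cl: no H
  1 × N: 2 H
  1 × N (charge +1): no H
  1 × O: no H
  1 × O (charge -1): no H
  1 × S: no H
  Total hydrogens = 19.
Molecular formula: C9H19ClN2O2S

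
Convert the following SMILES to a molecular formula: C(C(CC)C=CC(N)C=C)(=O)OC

C10H17NO2

Heavy atoms from the SMILES: 10 C, 1 N, 2 O.
Implicit hydrogens by atom environment:
  5 × C: 1 H each → 5
  2 × C: 3 H each → 6
  2 × C: 2 H each → 4
  2 × O: no H
  1 × C: no H
  1 × N: 2 H
  Total hydrogens = 17.
Molecular formula: C10H17NO2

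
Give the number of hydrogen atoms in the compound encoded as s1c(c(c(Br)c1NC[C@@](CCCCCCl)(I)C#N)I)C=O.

14

Hydrogens are implicit in SMILES; fill each atom to its normal valence:
  6 × C: 2 H each → 12
  4 × C (aromatic): no H
  2 × C: no H
  2 × I: no H
  1 × Br: no H
  1 × C: 1 H
  1 × Cl: no H
  1 × N: 1 H
  1 × N: no H
  1 × O: no H
  1 × S (aromatic): no H
  Total hydrogens = 14.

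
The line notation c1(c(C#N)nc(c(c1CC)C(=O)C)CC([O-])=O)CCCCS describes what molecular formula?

C16H19N2O3S-

Heavy atoms from the SMILES: 16 C, 2 N, 3 O, 1 S.
Implicit hydrogens by atom environment:
  6 × C: 2 H each → 12
  5 × C (aromatic): no H
  3 × C: no H
  2 × C: 3 H each → 6
  2 × O: no H
  1 × N (aromatic): no H
  1 × N: no H
  1 × O (charge -1): no H
  1 × S: 1 H
  Total hydrogens = 19.
Net charge -1.
Molecular formula: C16H19N2O3S-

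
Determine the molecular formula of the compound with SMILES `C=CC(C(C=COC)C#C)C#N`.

C10H11NO

Heavy atoms from the SMILES: 10 C, 1 N, 1 O.
Implicit hydrogens by atom environment:
  6 × C: 1 H each → 6
  2 × C: no H
  1 × C: 3 H
  1 × C: 2 H
  1 × N: no H
  1 × O: no H
  Total hydrogens = 11.
Molecular formula: C10H11NO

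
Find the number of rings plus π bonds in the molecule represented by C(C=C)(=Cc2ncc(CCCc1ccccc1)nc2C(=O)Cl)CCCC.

11

Molecular formula from the SMILES: C22H25ClN2O.
DoU = (2C + 2 + N − H − X)/2 = (2·22 + 2 + 2 − 25 − 1)/2 = 22/2 = 11.
(Structurally: 2 ring(s) + 9 π bond(s) = 11.)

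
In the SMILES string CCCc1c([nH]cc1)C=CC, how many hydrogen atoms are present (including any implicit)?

15

Hydrogens are implicit in SMILES; fill each atom to its normal valence:
  2 × C: 3 H each → 6
  2 × C: 2 H each → 4
  2 × C (aromatic): 1 H each → 2
  2 × C: 1 H each → 2
  2 × C (aromatic): no H
  1 × N (aromatic): 1 H
  Total hydrogens = 15.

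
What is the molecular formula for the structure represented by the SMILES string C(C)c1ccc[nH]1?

C6H9N

Heavy atoms from the SMILES: 6 C, 1 N.
Implicit hydrogens by atom environment:
  3 × C (aromatic): 1 H each → 3
  1 × C: 3 H
  1 × C: 2 H
  1 × C (aromatic): no H
  1 × N (aromatic): 1 H
  Total hydrogens = 9.
Molecular formula: C6H9N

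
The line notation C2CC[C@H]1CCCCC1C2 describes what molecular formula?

C10H18

Heavy atoms from the SMILES: 10 C.
Implicit hydrogens by atom environment:
  8 × C: 2 H each → 16
  2 × C: 1 H each → 2
  Total hydrogens = 18.
Molecular formula: C10H18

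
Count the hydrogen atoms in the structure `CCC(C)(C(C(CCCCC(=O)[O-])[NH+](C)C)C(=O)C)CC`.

33

Hydrogens are implicit in SMILES; fill each atom to its normal valence:
  6 × C: 3 H each → 18
  6 × C: 2 H each → 12
  3 × C: no H
  2 × C: 1 H each → 2
  2 × O: no H
  1 × N (charge +1): 1 H
  1 × O (charge -1): no H
  Total hydrogens = 33.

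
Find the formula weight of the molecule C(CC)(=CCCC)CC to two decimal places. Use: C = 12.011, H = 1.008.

126.24

Molecular formula: C9H18.
M = 9×12.011 + 18×1.008 = 126.24 g/mol.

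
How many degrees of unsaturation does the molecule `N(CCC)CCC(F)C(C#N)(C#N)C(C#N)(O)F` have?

Molecular formula from the SMILES: C11H14F2N4O.
DoU = (2C + 2 + N − H − X)/2 = (2·11 + 2 + 4 − 14 − 2)/2 = 12/2 = 6.
(Structurally: 0 ring(s) + 6 π bond(s) = 6.)

6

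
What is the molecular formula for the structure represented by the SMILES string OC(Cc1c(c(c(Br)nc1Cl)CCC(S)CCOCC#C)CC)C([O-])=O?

C18H22BrClNO4S-

Heavy atoms from the SMILES: 1 Br, 18 C, 1 Cl, 1 N, 4 O, 1 S.
Implicit hydrogens by atom environment:
  7 × C: 2 H each → 14
  5 × C (aromatic): no H
  3 × C: 1 H each → 3
  2 × C: no H
  2 × O: no H
  1 × Br: no H
  1 × C: 3 H
  1 × Cl: no H
  1 × N (aromatic): no H
  1 × O: 1 H
  1 × O (charge -1): no H
  1 × S: 1 H
  Total hydrogens = 22.
Net charge -1.
Molecular formula: C18H22BrClNO4S-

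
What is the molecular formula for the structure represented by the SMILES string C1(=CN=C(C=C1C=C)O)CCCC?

C11H15NO

Heavy atoms from the SMILES: 11 C, 1 N, 1 O.
Implicit hydrogens by atom environment:
  4 × C: 2 H each → 8
  3 × C (aromatic): no H
  2 × C (aromatic): 1 H each → 2
  1 × C: 3 H
  1 × C: 1 H
  1 × N (aromatic): no H
  1 × O: 1 H
  Total hydrogens = 15.
Molecular formula: C11H15NO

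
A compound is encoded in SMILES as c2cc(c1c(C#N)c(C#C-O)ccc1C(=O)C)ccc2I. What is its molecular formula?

Heavy atoms from the SMILES: 17 C, 1 I, 1 N, 2 O.
Implicit hydrogens by atom environment:
  6 × C (aromatic): 1 H each → 6
  6 × C (aromatic): no H
  4 × C: no H
  1 × C: 3 H
  1 × I: no H
  1 × N: no H
  1 × O: 1 H
  1 × O: no H
  Total hydrogens = 10.
Molecular formula: C17H10INO2

C17H10INO2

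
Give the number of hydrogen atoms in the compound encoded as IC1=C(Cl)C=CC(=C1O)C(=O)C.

Hydrogens are implicit in SMILES; fill each atom to its normal valence:
  4 × C (aromatic): no H
  2 × C (aromatic): 1 H each → 2
  1 × C: 3 H
  1 × C: no H
  1 × Cl: no H
  1 × I: no H
  1 × O: 1 H
  1 × O: no H
  Total hydrogens = 6.

6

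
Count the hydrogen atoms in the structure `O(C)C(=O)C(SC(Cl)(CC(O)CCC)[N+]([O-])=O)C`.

Hydrogens are implicit in SMILES; fill each atom to its normal valence:
  3 × C: 3 H each → 9
  3 × C: 2 H each → 6
  3 × O: no H
  2 × C: 1 H each → 2
  2 × C: no H
  1 × Cl: no H
  1 × N (charge +1): no H
  1 × O: 1 H
  1 × O (charge -1): no H
  1 × S: no H
  Total hydrogens = 18.

18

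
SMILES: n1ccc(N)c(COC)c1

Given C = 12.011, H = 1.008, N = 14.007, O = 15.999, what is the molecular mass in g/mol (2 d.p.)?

Molecular formula: C7H10N2O.
M = 7×12.011 + 10×1.008 + 2×14.007 + 1×15.999 = 138.17 g/mol.

138.17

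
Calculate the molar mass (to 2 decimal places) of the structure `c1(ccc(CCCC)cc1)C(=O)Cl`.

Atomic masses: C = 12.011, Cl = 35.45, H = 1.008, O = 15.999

Molecular formula: C11H13ClO.
M = 11×12.011 + 1×35.45 + 13×1.008 + 1×15.999 = 196.67 g/mol.

196.67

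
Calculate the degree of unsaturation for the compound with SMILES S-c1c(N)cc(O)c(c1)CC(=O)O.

Molecular formula from the SMILES: C8H9NO3S.
DoU = (2C + 2 + N − H − X)/2 = (2·8 + 2 + 1 − 9 − 0)/2 = 10/2 = 5.
(Structurally: 1 ring(s) + 4 π bond(s) = 5.)

5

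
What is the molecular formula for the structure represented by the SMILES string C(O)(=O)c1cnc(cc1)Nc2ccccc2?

Heavy atoms from the SMILES: 12 C, 2 N, 2 O.
Implicit hydrogens by atom environment:
  8 × C (aromatic): 1 H each → 8
  3 × C (aromatic): no H
  1 × C: no H
  1 × N: 1 H
  1 × N (aromatic): no H
  1 × O: 1 H
  1 × O: no H
  Total hydrogens = 10.
Molecular formula: C12H10N2O2

C12H10N2O2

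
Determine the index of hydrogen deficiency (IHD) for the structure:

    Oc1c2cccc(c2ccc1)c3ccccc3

11

Molecular formula from the SMILES: C16H12O.
DoU = (2C + 2 + N − H − X)/2 = (2·16 + 2 + 0 − 12 − 0)/2 = 22/2 = 11.
(Structurally: 3 ring(s) + 8 π bond(s) = 11.)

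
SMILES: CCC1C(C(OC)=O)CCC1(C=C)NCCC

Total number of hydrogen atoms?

25

Hydrogens are implicit in SMILES; fill each atom to its normal valence:
  6 × C: 2 H each → 12
  3 × C: 3 H each → 9
  3 × C: 1 H each → 3
  2 × C: no H
  2 × O: no H
  1 × N: 1 H
  Total hydrogens = 25.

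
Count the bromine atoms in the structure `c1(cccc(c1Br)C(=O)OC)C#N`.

1

The symbol for bromine appears 1 time in the SMILES.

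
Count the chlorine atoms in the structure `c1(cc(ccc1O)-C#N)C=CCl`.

The symbol for chlorine appears 1 time in the SMILES.

1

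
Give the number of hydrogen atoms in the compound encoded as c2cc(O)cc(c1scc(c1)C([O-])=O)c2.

Hydrogens are implicit in SMILES; fill each atom to its normal valence:
  6 × C (aromatic): 1 H each → 6
  4 × C (aromatic): no H
  1 × C: no H
  1 × O: 1 H
  1 × O: no H
  1 × O (charge -1): no H
  1 × S (aromatic): no H
  Total hydrogens = 7.

7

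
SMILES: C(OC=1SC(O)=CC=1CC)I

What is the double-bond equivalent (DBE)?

Molecular formula from the SMILES: C7H9IO2S.
DoU = (2C + 2 + N − H − X)/2 = (2·7 + 2 + 0 − 9 − 1)/2 = 6/2 = 3.
(Structurally: 1 ring(s) + 2 π bond(s) = 3.)

3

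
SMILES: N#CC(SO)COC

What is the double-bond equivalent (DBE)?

2

Molecular formula from the SMILES: C4H7NO2S.
DoU = (2C + 2 + N − H − X)/2 = (2·4 + 2 + 1 − 7 − 0)/2 = 4/2 = 2.
(Structurally: 0 ring(s) + 2 π bond(s) = 2.)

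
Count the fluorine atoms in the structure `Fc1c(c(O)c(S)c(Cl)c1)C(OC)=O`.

1

The symbol for fluorine appears 1 time in the SMILES.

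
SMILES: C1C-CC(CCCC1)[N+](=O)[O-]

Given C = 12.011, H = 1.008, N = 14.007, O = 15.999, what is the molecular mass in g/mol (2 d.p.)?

Molecular formula: C8H15NO2.
M = 8×12.011 + 15×1.008 + 1×14.007 + 2×15.999 = 157.21 g/mol.

157.21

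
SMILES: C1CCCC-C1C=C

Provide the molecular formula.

C8H14

Heavy atoms from the SMILES: 8 C.
Implicit hydrogens by atom environment:
  6 × C: 2 H each → 12
  2 × C: 1 H each → 2
  Total hydrogens = 14.
Molecular formula: C8H14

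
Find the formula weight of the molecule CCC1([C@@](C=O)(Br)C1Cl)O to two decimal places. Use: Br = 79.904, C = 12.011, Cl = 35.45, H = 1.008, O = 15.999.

227.48

Molecular formula: C6H8BrClO2.
M = 1×79.904 + 6×12.011 + 1×35.45 + 8×1.008 + 2×15.999 = 227.48 g/mol.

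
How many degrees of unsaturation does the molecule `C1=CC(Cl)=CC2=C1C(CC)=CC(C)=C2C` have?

Molecular formula from the SMILES: C14H15Cl.
DoU = (2C + 2 + N − H − X)/2 = (2·14 + 2 + 0 − 15 − 1)/2 = 14/2 = 7.
(Structurally: 2 ring(s) + 5 π bond(s) = 7.)

7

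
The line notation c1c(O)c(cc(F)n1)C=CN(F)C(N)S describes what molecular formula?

Heavy atoms from the SMILES: 8 C, 2 F, 3 N, 1 O, 1 S.
Implicit hydrogens by atom environment:
  3 × C: 1 H each → 3
  3 × C (aromatic): no H
  2 × C (aromatic): 1 H each → 2
  2 × F: no H
  1 × N: 2 H
  1 × N (aromatic): no H
  1 × N: no H
  1 × O: 1 H
  1 × S: 1 H
  Total hydrogens = 9.
Molecular formula: C8H9F2N3OS

C8H9F2N3OS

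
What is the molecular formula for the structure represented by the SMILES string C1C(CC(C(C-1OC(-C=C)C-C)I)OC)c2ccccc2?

C18H25IO2

Heavy atoms from the SMILES: 18 C, 1 I, 2 O.
Implicit hydrogens by atom environment:
  6 × C: 1 H each → 6
  5 × C (aromatic): 1 H each → 5
  4 × C: 2 H each → 8
  2 × C: 3 H each → 6
  2 × O: no H
  1 × C (aromatic): no H
  1 × I: no H
  Total hydrogens = 25.
Molecular formula: C18H25IO2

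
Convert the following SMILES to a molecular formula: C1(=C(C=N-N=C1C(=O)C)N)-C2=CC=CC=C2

C12H11N3O

Heavy atoms from the SMILES: 12 C, 3 N, 1 O.
Implicit hydrogens by atom environment:
  6 × C (aromatic): 1 H each → 6
  4 × C (aromatic): no H
  2 × N (aromatic): no H
  1 × C: 3 H
  1 × C: no H
  1 × N: 2 H
  1 × O: no H
  Total hydrogens = 11.
Molecular formula: C12H11N3O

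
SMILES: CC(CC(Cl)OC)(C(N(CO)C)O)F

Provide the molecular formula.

Heavy atoms from the SMILES: 8 C, 1 Cl, 1 F, 1 N, 3 O.
Implicit hydrogens by atom environment:
  3 × C: 3 H each → 9
  2 × C: 2 H each → 4
  2 × C: 1 H each → 2
  2 × O: 1 H each → 2
  1 × C: no H
  1 × Cl: no H
  1 × F: no H
  1 × N: no H
  1 × O: no H
  Total hydrogens = 17.
Molecular formula: C8H17ClFNO3

C8H17ClFNO3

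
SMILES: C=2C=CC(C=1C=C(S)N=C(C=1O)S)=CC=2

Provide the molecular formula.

C11H9NOS2

Heavy atoms from the SMILES: 11 C, 1 N, 1 O, 2 S.
Implicit hydrogens by atom environment:
  6 × C (aromatic): 1 H each → 6
  5 × C (aromatic): no H
  2 × S: 1 H each → 2
  1 × N (aromatic): no H
  1 × O: 1 H
  Total hydrogens = 9.
Molecular formula: C11H9NOS2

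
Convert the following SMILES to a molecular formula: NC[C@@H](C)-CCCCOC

C8H19NO

Heavy atoms from the SMILES: 8 C, 1 N, 1 O.
Implicit hydrogens by atom environment:
  5 × C: 2 H each → 10
  2 × C: 3 H each → 6
  1 × C: 1 H
  1 × N: 2 H
  1 × O: no H
  Total hydrogens = 19.
Molecular formula: C8H19NO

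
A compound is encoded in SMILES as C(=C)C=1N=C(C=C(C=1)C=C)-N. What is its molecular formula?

Heavy atoms from the SMILES: 9 C, 2 N.
Implicit hydrogens by atom environment:
  3 × C (aromatic): no H
  2 × C: 2 H each → 4
  2 × C (aromatic): 1 H each → 2
  2 × C: 1 H each → 2
  1 × N: 2 H
  1 × N (aromatic): no H
  Total hydrogens = 10.
Molecular formula: C9H10N2

C9H10N2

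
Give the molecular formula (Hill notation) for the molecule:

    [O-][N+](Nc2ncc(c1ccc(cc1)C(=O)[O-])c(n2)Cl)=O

Heavy atoms from the SMILES: 11 C, 1 Cl, 4 N, 4 O.
Implicit hydrogens by atom environment:
  5 × C (aromatic): 1 H each → 5
  5 × C (aromatic): no H
  2 × N (aromatic): no H
  2 × O: no H
  2 × O (charge -1): no H
  1 × C: no H
  1 × Cl: no H
  1 × N: 1 H
  1 × N (charge +1): no H
  Total hydrogens = 6.
Net charge -1.
Molecular formula: C11H6ClN4O4-

C11H6ClN4O4-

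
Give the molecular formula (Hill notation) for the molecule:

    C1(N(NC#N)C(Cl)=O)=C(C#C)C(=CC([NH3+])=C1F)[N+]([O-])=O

C10H6ClFN5O3+

Heavy atoms from the SMILES: 10 C, 1 Cl, 1 F, 5 N, 3 O.
Implicit hydrogens by atom environment:
  5 × C (aromatic): no H
  3 × C: no H
  2 × N: no H
  2 × O: no H
  1 × C (aromatic): 1 H
  1 × C: 1 H
  1 × Cl: no H
  1 × F: no H
  1 × N (charge +1): 3 H
  1 × N: 1 H
  1 × N (charge +1): no H
  1 × O (charge -1): no H
  Total hydrogens = 6.
Net charge +1.
Molecular formula: C10H6ClFN5O3+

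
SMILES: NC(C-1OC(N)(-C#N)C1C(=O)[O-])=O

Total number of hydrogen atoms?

Hydrogens are implicit in SMILES; fill each atom to its normal valence:
  4 × C: no H
  3 × O: no H
  2 × C: 1 H each → 2
  2 × N: 2 H each → 4
  1 × N: no H
  1 × O (charge -1): no H
  Total hydrogens = 6.

6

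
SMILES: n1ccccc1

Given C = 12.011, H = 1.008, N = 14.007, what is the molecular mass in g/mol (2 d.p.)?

Molecular formula: C5H5N.
M = 5×12.011 + 5×1.008 + 1×14.007 = 79.10 g/mol.

79.10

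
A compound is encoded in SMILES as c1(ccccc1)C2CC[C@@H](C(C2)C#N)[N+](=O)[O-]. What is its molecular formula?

Heavy atoms from the SMILES: 13 C, 2 N, 2 O.
Implicit hydrogens by atom environment:
  5 × C (aromatic): 1 H each → 5
  3 × C: 2 H each → 6
  3 × C: 1 H each → 3
  1 × C: no H
  1 × C (aromatic): no H
  1 × N (charge +1): no H
  1 × N: no H
  1 × O: no H
  1 × O (charge -1): no H
  Total hydrogens = 14.
Molecular formula: C13H14N2O2

C13H14N2O2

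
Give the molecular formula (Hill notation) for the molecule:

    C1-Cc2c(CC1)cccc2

Heavy atoms from the SMILES: 10 C.
Implicit hydrogens by atom environment:
  4 × C: 2 H each → 8
  4 × C (aromatic): 1 H each → 4
  2 × C (aromatic): no H
  Total hydrogens = 12.
Molecular formula: C10H12

C10H12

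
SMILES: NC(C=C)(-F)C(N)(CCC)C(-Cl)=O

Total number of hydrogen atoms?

14

Hydrogens are implicit in SMILES; fill each atom to its normal valence:
  3 × C: 2 H each → 6
  3 × C: no H
  2 × N: 2 H each → 4
  1 × C: 3 H
  1 × C: 1 H
  1 × Cl: no H
  1 × F: no H
  1 × O: no H
  Total hydrogens = 14.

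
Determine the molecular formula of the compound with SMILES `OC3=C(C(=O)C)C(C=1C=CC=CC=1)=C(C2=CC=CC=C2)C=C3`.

C20H16O2

Heavy atoms from the SMILES: 20 C, 2 O.
Implicit hydrogens by atom environment:
  12 × C (aromatic): 1 H each → 12
  6 × C (aromatic): no H
  1 × C: 3 H
  1 × C: no H
  1 × O: 1 H
  1 × O: no H
  Total hydrogens = 16.
Molecular formula: C20H16O2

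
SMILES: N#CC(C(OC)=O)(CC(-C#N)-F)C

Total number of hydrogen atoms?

Hydrogens are implicit in SMILES; fill each atom to its normal valence:
  4 × C: no H
  2 × C: 3 H each → 6
  2 × N: no H
  2 × O: no H
  1 × C: 2 H
  1 × C: 1 H
  1 × F: no H
  Total hydrogens = 9.

9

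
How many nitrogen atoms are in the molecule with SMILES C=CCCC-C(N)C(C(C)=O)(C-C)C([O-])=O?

The symbol for nitrogen appears 1 time in the SMILES.

1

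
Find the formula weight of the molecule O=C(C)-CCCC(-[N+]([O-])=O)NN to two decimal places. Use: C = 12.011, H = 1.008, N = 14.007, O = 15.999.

175.19

Molecular formula: C6H13N3O3.
M = 6×12.011 + 13×1.008 + 3×14.007 + 3×15.999 = 175.19 g/mol.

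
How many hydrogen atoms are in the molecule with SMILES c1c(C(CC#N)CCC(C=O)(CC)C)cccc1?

Hydrogens are implicit in SMILES; fill each atom to its normal valence:
  5 × C (aromatic): 1 H each → 5
  4 × C: 2 H each → 8
  2 × C: 3 H each → 6
  2 × C: 1 H each → 2
  2 × C: no H
  1 × C (aromatic): no H
  1 × N: no H
  1 × O: no H
  Total hydrogens = 21.

21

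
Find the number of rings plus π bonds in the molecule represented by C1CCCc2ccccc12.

5

Molecular formula from the SMILES: C10H12.
DoU = (2C + 2 + N − H − X)/2 = (2·10 + 2 + 0 − 12 − 0)/2 = 10/2 = 5.
(Structurally: 2 ring(s) + 3 π bond(s) = 5.)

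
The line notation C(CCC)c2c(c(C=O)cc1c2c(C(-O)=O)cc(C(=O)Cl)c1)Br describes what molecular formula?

Heavy atoms from the SMILES: 1 Br, 17 C, 1 Cl, 4 O.
Implicit hydrogens by atom environment:
  7 × C (aromatic): no H
  3 × C: 2 H each → 6
  3 × C (aromatic): 1 H each → 3
  3 × O: no H
  2 × C: no H
  1 × Br: no H
  1 × C: 3 H
  1 × C: 1 H
  1 × Cl: no H
  1 × O: 1 H
  Total hydrogens = 14.
Molecular formula: C17H14BrClO4

C17H14BrClO4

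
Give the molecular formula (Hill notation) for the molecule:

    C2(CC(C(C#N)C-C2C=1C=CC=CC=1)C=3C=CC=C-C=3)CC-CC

Heavy atoms from the SMILES: 23 C, 1 N.
Implicit hydrogens by atom environment:
  10 × C (aromatic): 1 H each → 10
  5 × C: 2 H each → 10
  4 × C: 1 H each → 4
  2 × C (aromatic): no H
  1 × C: 3 H
  1 × C: no H
  1 × N: no H
  Total hydrogens = 27.
Molecular formula: C23H27N

C23H27N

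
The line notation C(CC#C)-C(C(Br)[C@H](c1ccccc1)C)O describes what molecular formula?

C14H17BrO

Heavy atoms from the SMILES: 1 Br, 14 C, 1 O.
Implicit hydrogens by atom environment:
  5 × C (aromatic): 1 H each → 5
  4 × C: 1 H each → 4
  2 × C: 2 H each → 4
  1 × Br: no H
  1 × C: 3 H
  1 × C: no H
  1 × C (aromatic): no H
  1 × O: 1 H
  Total hydrogens = 17.
Molecular formula: C14H17BrO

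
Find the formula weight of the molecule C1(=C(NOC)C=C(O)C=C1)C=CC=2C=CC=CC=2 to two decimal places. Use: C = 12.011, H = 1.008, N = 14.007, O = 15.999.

241.29

Molecular formula: C15H15NO2.
M = 15×12.011 + 15×1.008 + 1×14.007 + 2×15.999 = 241.29 g/mol.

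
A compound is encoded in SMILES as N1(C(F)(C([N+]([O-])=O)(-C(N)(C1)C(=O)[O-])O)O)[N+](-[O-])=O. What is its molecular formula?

C5H6FN4O8-

Heavy atoms from the SMILES: 5 C, 1 F, 4 N, 8 O.
Implicit hydrogens by atom environment:
  4 × C: no H
  3 × O: no H
  3 × O (charge -1): no H
  2 × N (charge +1): no H
  2 × O: 1 H each → 2
  1 × C: 2 H
  1 × F: no H
  1 × N: 2 H
  1 × N: no H
  Total hydrogens = 6.
Net charge -1.
Molecular formula: C5H6FN4O8-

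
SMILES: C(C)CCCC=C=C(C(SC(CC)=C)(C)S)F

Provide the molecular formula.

C14H23FS2

Heavy atoms from the SMILES: 14 C, 1 F, 2 S.
Implicit hydrogens by atom environment:
  6 × C: 2 H each → 12
  4 × C: no H
  3 × C: 3 H each → 9
  1 × C: 1 H
  1 × F: no H
  1 × S: 1 H
  1 × S: no H
  Total hydrogens = 23.
Molecular formula: C14H23FS2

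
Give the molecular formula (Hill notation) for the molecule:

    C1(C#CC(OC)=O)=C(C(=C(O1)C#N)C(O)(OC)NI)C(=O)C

Heavy atoms from the SMILES: 13 C, 1 I, 2 N, 6 O.
Implicit hydrogens by atom environment:
  6 × C: no H
  4 × C (aromatic): no H
  4 × O: no H
  3 × C: 3 H each → 9
  1 × I: no H
  1 × N: 1 H
  1 × N: no H
  1 × O: 1 H
  1 × O (aromatic): no H
  Total hydrogens = 11.
Molecular formula: C13H11IN2O6

C13H11IN2O6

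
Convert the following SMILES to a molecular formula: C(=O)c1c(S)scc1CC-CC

C9H12OS2

Heavy atoms from the SMILES: 9 C, 1 O, 2 S.
Implicit hydrogens by atom environment:
  3 × C: 2 H each → 6
  3 × C (aromatic): no H
  1 × C: 3 H
  1 × C (aromatic): 1 H
  1 × C: 1 H
  1 × O: no H
  1 × S: 1 H
  1 × S (aromatic): no H
  Total hydrogens = 12.
Molecular formula: C9H12OS2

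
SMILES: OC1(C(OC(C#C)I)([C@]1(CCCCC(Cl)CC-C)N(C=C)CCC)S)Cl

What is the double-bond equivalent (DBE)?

4

Molecular formula from the SMILES: C19H30Cl2INO2S.
DoU = (2C + 2 + N − H − X)/2 = (2·19 + 2 + 1 − 30 − 3)/2 = 8/2 = 4.
(Structurally: 1 ring(s) + 3 π bond(s) = 4.)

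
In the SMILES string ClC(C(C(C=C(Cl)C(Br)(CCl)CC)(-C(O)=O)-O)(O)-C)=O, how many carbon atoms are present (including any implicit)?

11

The symbol for carbon appears 11 times in the SMILES. (Cl is a single chlorine, not C + l.)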